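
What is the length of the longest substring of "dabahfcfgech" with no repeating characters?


Input: "dabahfcfgech"
Sliding window (track last position of each char):
  Position 0 ('d'): window [0,0] length 1 -- new best
  Position 1 ('a'): window [0,1] length 2 -- new best
  Position 2 ('b'): window [0,2] length 3 -- new best
  Position 3 ('a'): repeat (last at 1), move window start to 2
  Position 3 ('a'): window [2,3] length 2
  Position 4 ('h'): window [2,4] length 3
  Position 5 ('f'): window [2,5] length 4 -- new best
  Position 6 ('c'): window [2,6] length 5 -- new best
  Position 7 ('f'): repeat (last at 5), move window start to 6
  Position 7 ('f'): window [6,7] length 2
  Position 8 ('g'): window [6,8] length 3
  Position 9 ('e'): window [6,9] length 4
  Position 10 ('c'): repeat (last at 6), move window start to 7
  Position 10 ('c'): window [7,10] length 4
  Position 11 ('h'): window [7,11] length 5
Longest substring with no repeats: "bahfc" with length 5

5


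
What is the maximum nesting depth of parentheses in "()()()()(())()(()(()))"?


Input: "()()()()(())()(()(()))"
Tracking depth:
  Position 0 '(': depth becomes 1
  Position 1 ')': depth becomes 0
  Position 2 '(': depth becomes 1
  Position 3 ')': depth becomes 0
  Position 4 '(': depth becomes 1
  Position 5 ')': depth becomes 0
  Position 6 '(': depth becomes 1
  Position 7 ')': depth becomes 0
  Position 8 '(': depth becomes 1
  Position 9 '(': depth becomes 2
  Position 10 ')': depth becomes 1
  Position 11 ')': depth becomes 0
  Position 12 '(': depth becomes 1
  Position 13 ')': depth becomes 0
  Position 14 '(': depth becomes 1
  Position 15 '(': depth becomes 2
  Position 16 ')': depth becomes 1
  Position 17 '(': depth becomes 2
  Position 18 '(': depth becomes 3
  Position 19 ')': depth becomes 2
  Position 20 ')': depth becomes 1
  Position 21 ')': depth becomes 0
Maximum depth reached: 3

3


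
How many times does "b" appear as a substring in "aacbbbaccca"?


Searching for "b" in "aacbbbaccca"
Scanning each position:
  Position 0: "a" => no
  Position 1: "a" => no
  Position 2: "c" => no
  Position 3: "b" => MATCH
  Position 4: "b" => MATCH
  Position 5: "b" => MATCH
  Position 6: "a" => no
  Position 7: "c" => no
  Position 8: "c" => no
  Position 9: "c" => no
  Position 10: "a" => no
Total occurrences: 3

3


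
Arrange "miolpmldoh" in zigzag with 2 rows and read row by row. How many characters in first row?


Zigzag "miolpmldoh" into 2 rows:
Placing characters:
  'm' => row 0
  'i' => row 1
  'o' => row 0
  'l' => row 1
  'p' => row 0
  'm' => row 1
  'l' => row 0
  'd' => row 1
  'o' => row 0
  'h' => row 1
Rows:
  Row 0: "moplo"
  Row 1: "ilmdh"
First row length: 5

5


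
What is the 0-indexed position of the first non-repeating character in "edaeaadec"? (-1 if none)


Input: edaeaadec
Character frequencies:
  'a': 3
  'c': 1
  'd': 2
  'e': 3
Scanning left to right for freq == 1:
  Position 0 ('e'): freq=3, skip
  Position 1 ('d'): freq=2, skip
  Position 2 ('a'): freq=3, skip
  Position 3 ('e'): freq=3, skip
  Position 4 ('a'): freq=3, skip
  Position 5 ('a'): freq=3, skip
  Position 6 ('d'): freq=2, skip
  Position 7 ('e'): freq=3, skip
  Position 8 ('c'): unique! => answer = 8

8


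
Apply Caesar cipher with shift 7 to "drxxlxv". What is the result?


Caesar cipher: shift "drxxlxv" by 7
  'd' (pos 3) + 7 = pos 10 = 'k'
  'r' (pos 17) + 7 = pos 24 = 'y'
  'x' (pos 23) + 7 = pos 4 = 'e'
  'x' (pos 23) + 7 = pos 4 = 'e'
  'l' (pos 11) + 7 = pos 18 = 's'
  'x' (pos 23) + 7 = pos 4 = 'e'
  'v' (pos 21) + 7 = pos 2 = 'c'
Result: kyeesec

kyeesec


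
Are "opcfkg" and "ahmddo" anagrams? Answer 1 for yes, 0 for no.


Strings: "opcfkg", "ahmddo"
Sorted first:  cfgkop
Sorted second: addhmo
Differ at position 0: 'c' vs 'a' => not anagrams

0


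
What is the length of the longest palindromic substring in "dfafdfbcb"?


Input: "dfafdfbcb"
Checking substrings for palindromes:
  [0:5] "dfafd" (len 5) => palindrome
  [1:4] "faf" (len 3) => palindrome
  [3:6] "fdf" (len 3) => palindrome
  [6:9] "bcb" (len 3) => palindrome
Longest palindromic substring: "dfafd" with length 5

5


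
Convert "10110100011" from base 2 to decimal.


Input: "10110100011" in base 2
Positional expansion:
  Digit '1' (value 1) x 2^10 = 1024
  Digit '0' (value 0) x 2^9 = 0
  Digit '1' (value 1) x 2^8 = 256
  Digit '1' (value 1) x 2^7 = 128
  Digit '0' (value 0) x 2^6 = 0
  Digit '1' (value 1) x 2^5 = 32
  Digit '0' (value 0) x 2^4 = 0
  Digit '0' (value 0) x 2^3 = 0
  Digit '0' (value 0) x 2^2 = 0
  Digit '1' (value 1) x 2^1 = 2
  Digit '1' (value 1) x 2^0 = 1
Sum = 1443

1443


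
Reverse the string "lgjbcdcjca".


Input: lgjbcdcjca
Reading characters right to left:
  Position 9: 'a'
  Position 8: 'c'
  Position 7: 'j'
  Position 6: 'c'
  Position 5: 'd'
  Position 4: 'c'
  Position 3: 'b'
  Position 2: 'j'
  Position 1: 'g'
  Position 0: 'l'
Reversed: acjcdcbjgl

acjcdcbjgl


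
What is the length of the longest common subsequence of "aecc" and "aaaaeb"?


LCS of "aecc" and "aaaaeb"
DP table:
           a    a    a    a    e    b
      0    0    0    0    0    0    0
  a   0    1    1    1    1    1    1
  e   0    1    1    1    1    2    2
  c   0    1    1    1    1    2    2
  c   0    1    1    1    1    2    2
LCS length = dp[4][6] = 2

2


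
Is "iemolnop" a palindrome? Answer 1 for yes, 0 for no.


Input: iemolnop
Reversed: ponlomei
  Compare pos 0 ('i') with pos 7 ('p'): MISMATCH
  Compare pos 1 ('e') with pos 6 ('o'): MISMATCH
  Compare pos 2 ('m') with pos 5 ('n'): MISMATCH
  Compare pos 3 ('o') with pos 4 ('l'): MISMATCH
Result: not a palindrome

0


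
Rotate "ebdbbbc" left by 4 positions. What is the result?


Input: "ebdbbbc", rotate left by 4
First 4 characters: "ebdb"
Remaining characters: "bbc"
Concatenate remaining + first: "bbc" + "ebdb" = "bbcebdb"

bbcebdb


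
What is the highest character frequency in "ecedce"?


Input: ecedce
Character counts:
  'c': 2
  'd': 1
  'e': 3
Maximum frequency: 3

3


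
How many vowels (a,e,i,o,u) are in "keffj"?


Input: keffj
Checking each character:
  'k' at position 0: consonant
  'e' at position 1: vowel (running total: 1)
  'f' at position 2: consonant
  'f' at position 3: consonant
  'j' at position 4: consonant
Total vowels: 1

1


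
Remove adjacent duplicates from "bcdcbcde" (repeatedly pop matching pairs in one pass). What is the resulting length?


Input: bcdcbcde
Stack-based adjacent duplicate removal:
  Read 'b': push. Stack: b
  Read 'c': push. Stack: bc
  Read 'd': push. Stack: bcd
  Read 'c': push. Stack: bcdc
  Read 'b': push. Stack: bcdcb
  Read 'c': push. Stack: bcdcbc
  Read 'd': push. Stack: bcdcbcd
  Read 'e': push. Stack: bcdcbcde
Final stack: "bcdcbcde" (length 8)

8


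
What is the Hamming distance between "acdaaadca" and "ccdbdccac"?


Comparing "acdaaadca" and "ccdbdccac" position by position:
  Position 0: 'a' vs 'c' => differ
  Position 1: 'c' vs 'c' => same
  Position 2: 'd' vs 'd' => same
  Position 3: 'a' vs 'b' => differ
  Position 4: 'a' vs 'd' => differ
  Position 5: 'a' vs 'c' => differ
  Position 6: 'd' vs 'c' => differ
  Position 7: 'c' vs 'a' => differ
  Position 8: 'a' vs 'c' => differ
Total differences (Hamming distance): 7

7


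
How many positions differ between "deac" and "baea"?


Comparing "deac" and "baea" position by position:
  Position 0: 'd' vs 'b' => DIFFER
  Position 1: 'e' vs 'a' => DIFFER
  Position 2: 'a' vs 'e' => DIFFER
  Position 3: 'c' vs 'a' => DIFFER
Positions that differ: 4

4


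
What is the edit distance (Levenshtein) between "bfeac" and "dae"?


Computing edit distance: "bfeac" -> "dae"
DP table:
           d    a    e
      0    1    2    3
  b   1    1    2    3
  f   2    2    2    3
  e   3    3    3    2
  a   4    4    3    3
  c   5    5    4    4
Edit distance = dp[5][3] = 4

4


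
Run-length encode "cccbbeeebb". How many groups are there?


Input: cccbbeeebb
Scanning for consecutive runs:
  Group 1: 'c' x 3 (positions 0-2)
  Group 2: 'b' x 2 (positions 3-4)
  Group 3: 'e' x 3 (positions 5-7)
  Group 4: 'b' x 2 (positions 8-9)
Total groups: 4

4


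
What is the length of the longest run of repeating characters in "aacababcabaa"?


Input: "aacababcabaa"
Scanning for longest run:
  Position 1 ('a'): continues run of 'a', length=2
  Position 2 ('c'): new char, reset run to 1
  Position 3 ('a'): new char, reset run to 1
  Position 4 ('b'): new char, reset run to 1
  Position 5 ('a'): new char, reset run to 1
  Position 6 ('b'): new char, reset run to 1
  Position 7 ('c'): new char, reset run to 1
  Position 8 ('a'): new char, reset run to 1
  Position 9 ('b'): new char, reset run to 1
  Position 10 ('a'): new char, reset run to 1
  Position 11 ('a'): continues run of 'a', length=2
Longest run: 'a' with length 2

2


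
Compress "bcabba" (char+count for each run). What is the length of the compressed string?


Input: bcabba
Runs:
  'b' x 1 => "b1"
  'c' x 1 => "c1"
  'a' x 1 => "a1"
  'b' x 2 => "b2"
  'a' x 1 => "a1"
Compressed: "b1c1a1b2a1"
Compressed length: 10

10


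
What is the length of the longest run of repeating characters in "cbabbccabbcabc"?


Input: "cbabbccabbcabc"
Scanning for longest run:
  Position 1 ('b'): new char, reset run to 1
  Position 2 ('a'): new char, reset run to 1
  Position 3 ('b'): new char, reset run to 1
  Position 4 ('b'): continues run of 'b', length=2
  Position 5 ('c'): new char, reset run to 1
  Position 6 ('c'): continues run of 'c', length=2
  Position 7 ('a'): new char, reset run to 1
  Position 8 ('b'): new char, reset run to 1
  Position 9 ('b'): continues run of 'b', length=2
  Position 10 ('c'): new char, reset run to 1
  Position 11 ('a'): new char, reset run to 1
  Position 12 ('b'): new char, reset run to 1
  Position 13 ('c'): new char, reset run to 1
Longest run: 'b' with length 2

2


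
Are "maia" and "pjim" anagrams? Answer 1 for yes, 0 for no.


Strings: "maia", "pjim"
Sorted first:  aaim
Sorted second: ijmp
Differ at position 0: 'a' vs 'i' => not anagrams

0


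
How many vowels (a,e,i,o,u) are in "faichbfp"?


Input: faichbfp
Checking each character:
  'f' at position 0: consonant
  'a' at position 1: vowel (running total: 1)
  'i' at position 2: vowel (running total: 2)
  'c' at position 3: consonant
  'h' at position 4: consonant
  'b' at position 5: consonant
  'f' at position 6: consonant
  'p' at position 7: consonant
Total vowels: 2

2


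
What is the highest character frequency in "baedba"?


Input: baedba
Character counts:
  'a': 2
  'b': 2
  'd': 1
  'e': 1
Maximum frequency: 2

2


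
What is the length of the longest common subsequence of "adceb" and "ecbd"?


LCS of "adceb" and "ecbd"
DP table:
           e    c    b    d
      0    0    0    0    0
  a   0    0    0    0    0
  d   0    0    0    0    1
  c   0    0    1    1    1
  e   0    1    1    1    1
  b   0    1    1    2    2
LCS length = dp[5][4] = 2

2


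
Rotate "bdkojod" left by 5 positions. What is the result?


Input: "bdkojod", rotate left by 5
First 5 characters: "bdkoj"
Remaining characters: "od"
Concatenate remaining + first: "od" + "bdkoj" = "odbdkoj"

odbdkoj


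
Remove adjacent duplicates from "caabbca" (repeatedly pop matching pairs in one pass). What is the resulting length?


Input: caabbca
Stack-based adjacent duplicate removal:
  Read 'c': push. Stack: c
  Read 'a': push. Stack: ca
  Read 'a': matches stack top 'a' => pop. Stack: c
  Read 'b': push. Stack: cb
  Read 'b': matches stack top 'b' => pop. Stack: c
  Read 'c': matches stack top 'c' => pop. Stack: (empty)
  Read 'a': push. Stack: a
Final stack: "a" (length 1)

1


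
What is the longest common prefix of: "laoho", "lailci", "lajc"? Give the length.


Words: laoho, lailci, lajc
  Position 0: all 'l' => match
  Position 1: all 'a' => match
  Position 2: ('o', 'i', 'j') => mismatch, stop
LCP = "la" (length 2)

2


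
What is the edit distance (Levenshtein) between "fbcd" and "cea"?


Computing edit distance: "fbcd" -> "cea"
DP table:
           c    e    a
      0    1    2    3
  f   1    1    2    3
  b   2    2    2    3
  c   3    2    3    3
  d   4    3    3    4
Edit distance = dp[4][3] = 4

4


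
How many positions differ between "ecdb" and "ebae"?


Comparing "ecdb" and "ebae" position by position:
  Position 0: 'e' vs 'e' => same
  Position 1: 'c' vs 'b' => DIFFER
  Position 2: 'd' vs 'a' => DIFFER
  Position 3: 'b' vs 'e' => DIFFER
Positions that differ: 3

3


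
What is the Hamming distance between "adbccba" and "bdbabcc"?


Comparing "adbccba" and "bdbabcc" position by position:
  Position 0: 'a' vs 'b' => differ
  Position 1: 'd' vs 'd' => same
  Position 2: 'b' vs 'b' => same
  Position 3: 'c' vs 'a' => differ
  Position 4: 'c' vs 'b' => differ
  Position 5: 'b' vs 'c' => differ
  Position 6: 'a' vs 'c' => differ
Total differences (Hamming distance): 5

5


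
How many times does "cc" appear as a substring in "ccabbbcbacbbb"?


Searching for "cc" in "ccabbbcbacbbb"
Scanning each position:
  Position 0: "cc" => MATCH
  Position 1: "ca" => no
  Position 2: "ab" => no
  Position 3: "bb" => no
  Position 4: "bb" => no
  Position 5: "bc" => no
  Position 6: "cb" => no
  Position 7: "ba" => no
  Position 8: "ac" => no
  Position 9: "cb" => no
  Position 10: "bb" => no
  Position 11: "bb" => no
Total occurrences: 1

1


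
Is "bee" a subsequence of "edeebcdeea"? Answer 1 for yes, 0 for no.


Check if "bee" is a subsequence of "edeebcdeea"
Greedy scan:
  Position 0 ('e'): no match needed
  Position 1 ('d'): no match needed
  Position 2 ('e'): no match needed
  Position 3 ('e'): no match needed
  Position 4 ('b'): matches sub[0] = 'b'
  Position 5 ('c'): no match needed
  Position 6 ('d'): no match needed
  Position 7 ('e'): matches sub[1] = 'e'
  Position 8 ('e'): matches sub[2] = 'e'
  Position 9 ('a'): no match needed
All 3 characters matched => is a subsequence

1


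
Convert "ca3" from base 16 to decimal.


Input: "ca3" in base 16
Positional expansion:
  Digit 'c' (value 12) x 16^2 = 3072
  Digit 'a' (value 10) x 16^1 = 160
  Digit '3' (value 3) x 16^0 = 3
Sum = 3235

3235


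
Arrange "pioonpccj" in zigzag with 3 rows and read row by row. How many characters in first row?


Zigzag "pioonpccj" into 3 rows:
Placing characters:
  'p' => row 0
  'i' => row 1
  'o' => row 2
  'o' => row 1
  'n' => row 0
  'p' => row 1
  'c' => row 2
  'c' => row 1
  'j' => row 0
Rows:
  Row 0: "pnj"
  Row 1: "iopc"
  Row 2: "oc"
First row length: 3

3


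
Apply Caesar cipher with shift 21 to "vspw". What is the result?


Caesar cipher: shift "vspw" by 21
  'v' (pos 21) + 21 = pos 16 = 'q'
  's' (pos 18) + 21 = pos 13 = 'n'
  'p' (pos 15) + 21 = pos 10 = 'k'
  'w' (pos 22) + 21 = pos 17 = 'r'
Result: qnkr

qnkr


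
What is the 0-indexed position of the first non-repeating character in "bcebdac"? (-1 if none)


Input: bcebdac
Character frequencies:
  'a': 1
  'b': 2
  'c': 2
  'd': 1
  'e': 1
Scanning left to right for freq == 1:
  Position 0 ('b'): freq=2, skip
  Position 1 ('c'): freq=2, skip
  Position 2 ('e'): unique! => answer = 2

2


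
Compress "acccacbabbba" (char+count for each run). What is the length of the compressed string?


Input: acccacbabbba
Runs:
  'a' x 1 => "a1"
  'c' x 3 => "c3"
  'a' x 1 => "a1"
  'c' x 1 => "c1"
  'b' x 1 => "b1"
  'a' x 1 => "a1"
  'b' x 3 => "b3"
  'a' x 1 => "a1"
Compressed: "a1c3a1c1b1a1b3a1"
Compressed length: 16

16


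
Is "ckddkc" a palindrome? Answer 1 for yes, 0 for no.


Input: ckddkc
Reversed: ckddkc
  Compare pos 0 ('c') with pos 5 ('c'): match
  Compare pos 1 ('k') with pos 4 ('k'): match
  Compare pos 2 ('d') with pos 3 ('d'): match
Result: palindrome

1


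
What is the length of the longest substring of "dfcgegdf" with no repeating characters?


Input: "dfcgegdf"
Sliding window (track last position of each char):
  Position 0 ('d'): window [0,0] length 1 -- new best
  Position 1 ('f'): window [0,1] length 2 -- new best
  Position 2 ('c'): window [0,2] length 3 -- new best
  Position 3 ('g'): window [0,3] length 4 -- new best
  Position 4 ('e'): window [0,4] length 5 -- new best
  Position 5 ('g'): repeat (last at 3), move window start to 4
  Position 5 ('g'): window [4,5] length 2
  Position 6 ('d'): window [4,6] length 3
  Position 7 ('f'): window [4,7] length 4
Longest substring with no repeats: "dfcge" with length 5

5


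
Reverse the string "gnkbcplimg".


Input: gnkbcplimg
Reading characters right to left:
  Position 9: 'g'
  Position 8: 'm'
  Position 7: 'i'
  Position 6: 'l'
  Position 5: 'p'
  Position 4: 'c'
  Position 3: 'b'
  Position 2: 'k'
  Position 1: 'n'
  Position 0: 'g'
Reversed: gmilpcbkng

gmilpcbkng


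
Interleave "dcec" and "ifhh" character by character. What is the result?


Interleaving "dcec" and "ifhh":
  Position 0: 'd' from first, 'i' from second => "di"
  Position 1: 'c' from first, 'f' from second => "cf"
  Position 2: 'e' from first, 'h' from second => "eh"
  Position 3: 'c' from first, 'h' from second => "ch"
Result: dicfehch

dicfehch


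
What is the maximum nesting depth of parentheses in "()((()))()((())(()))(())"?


Input: "()((()))()((())(()))(())"
Tracking depth:
  Position 0 '(': depth becomes 1
  Position 1 ')': depth becomes 0
  Position 2 '(': depth becomes 1
  Position 3 '(': depth becomes 2
  Position 4 '(': depth becomes 3
  Position 5 ')': depth becomes 2
  Position 6 ')': depth becomes 1
  Position 7 ')': depth becomes 0
  Position 8 '(': depth becomes 1
  Position 9 ')': depth becomes 0
  Position 10 '(': depth becomes 1
  Position 11 '(': depth becomes 2
  Position 12 '(': depth becomes 3
  Position 13 ')': depth becomes 2
  Position 14 ')': depth becomes 1
  Position 15 '(': depth becomes 2
  Position 16 '(': depth becomes 3
  Position 17 ')': depth becomes 2
  Position 18 ')': depth becomes 1
  Position 19 ')': depth becomes 0
  Position 20 '(': depth becomes 1
  Position 21 '(': depth becomes 2
  Position 22 ')': depth becomes 1
  Position 23 ')': depth becomes 0
Maximum depth reached: 3

3


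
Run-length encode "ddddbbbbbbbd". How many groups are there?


Input: ddddbbbbbbbd
Scanning for consecutive runs:
  Group 1: 'd' x 4 (positions 0-3)
  Group 2: 'b' x 7 (positions 4-10)
  Group 3: 'd' x 1 (positions 11-11)
Total groups: 3

3


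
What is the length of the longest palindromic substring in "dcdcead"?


Input: "dcdcead"
Checking substrings for palindromes:
  [0:3] "dcd" (len 3) => palindrome
  [1:4] "cdc" (len 3) => palindrome
Longest palindromic substring: "dcd" with length 3

3


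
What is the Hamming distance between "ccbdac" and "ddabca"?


Comparing "ccbdac" and "ddabca" position by position:
  Position 0: 'c' vs 'd' => differ
  Position 1: 'c' vs 'd' => differ
  Position 2: 'b' vs 'a' => differ
  Position 3: 'd' vs 'b' => differ
  Position 4: 'a' vs 'c' => differ
  Position 5: 'c' vs 'a' => differ
Total differences (Hamming distance): 6

6


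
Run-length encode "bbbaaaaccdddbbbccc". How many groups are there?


Input: bbbaaaaccdddbbbccc
Scanning for consecutive runs:
  Group 1: 'b' x 3 (positions 0-2)
  Group 2: 'a' x 4 (positions 3-6)
  Group 3: 'c' x 2 (positions 7-8)
  Group 4: 'd' x 3 (positions 9-11)
  Group 5: 'b' x 3 (positions 12-14)
  Group 6: 'c' x 3 (positions 15-17)
Total groups: 6

6


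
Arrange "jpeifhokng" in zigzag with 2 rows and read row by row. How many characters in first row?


Zigzag "jpeifhokng" into 2 rows:
Placing characters:
  'j' => row 0
  'p' => row 1
  'e' => row 0
  'i' => row 1
  'f' => row 0
  'h' => row 1
  'o' => row 0
  'k' => row 1
  'n' => row 0
  'g' => row 1
Rows:
  Row 0: "jefon"
  Row 1: "pihkg"
First row length: 5

5


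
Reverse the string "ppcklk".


Input: ppcklk
Reading characters right to left:
  Position 5: 'k'
  Position 4: 'l'
  Position 3: 'k'
  Position 2: 'c'
  Position 1: 'p'
  Position 0: 'p'
Reversed: klkcpp

klkcpp


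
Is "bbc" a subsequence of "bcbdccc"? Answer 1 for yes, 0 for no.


Check if "bbc" is a subsequence of "bcbdccc"
Greedy scan:
  Position 0 ('b'): matches sub[0] = 'b'
  Position 1 ('c'): no match needed
  Position 2 ('b'): matches sub[1] = 'b'
  Position 3 ('d'): no match needed
  Position 4 ('c'): matches sub[2] = 'c'
  Position 5 ('c'): no match needed
  Position 6 ('c'): no match needed
All 3 characters matched => is a subsequence

1


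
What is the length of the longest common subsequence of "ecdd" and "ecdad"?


LCS of "ecdd" and "ecdad"
DP table:
           e    c    d    a    d
      0    0    0    0    0    0
  e   0    1    1    1    1    1
  c   0    1    2    2    2    2
  d   0    1    2    3    3    3
  d   0    1    2    3    3    4
LCS length = dp[4][5] = 4

4


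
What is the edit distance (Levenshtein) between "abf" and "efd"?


Computing edit distance: "abf" -> "efd"
DP table:
           e    f    d
      0    1    2    3
  a   1    1    2    3
  b   2    2    2    3
  f   3    3    2    3
Edit distance = dp[3][3] = 3

3


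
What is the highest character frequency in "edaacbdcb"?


Input: edaacbdcb
Character counts:
  'a': 2
  'b': 2
  'c': 2
  'd': 2
  'e': 1
Maximum frequency: 2

2


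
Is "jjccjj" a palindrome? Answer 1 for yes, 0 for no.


Input: jjccjj
Reversed: jjccjj
  Compare pos 0 ('j') with pos 5 ('j'): match
  Compare pos 1 ('j') with pos 4 ('j'): match
  Compare pos 2 ('c') with pos 3 ('c'): match
Result: palindrome

1


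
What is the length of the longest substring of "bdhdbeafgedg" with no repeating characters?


Input: "bdhdbeafgedg"
Sliding window (track last position of each char):
  Position 0 ('b'): window [0,0] length 1 -- new best
  Position 1 ('d'): window [0,1] length 2 -- new best
  Position 2 ('h'): window [0,2] length 3 -- new best
  Position 3 ('d'): repeat (last at 1), move window start to 2
  Position 3 ('d'): window [2,3] length 2
  Position 4 ('b'): window [2,4] length 3
  Position 5 ('e'): window [2,5] length 4 -- new best
  Position 6 ('a'): window [2,6] length 5 -- new best
  Position 7 ('f'): window [2,7] length 6 -- new best
  Position 8 ('g'): window [2,8] length 7 -- new best
  Position 9 ('e'): repeat (last at 5), move window start to 6
  Position 9 ('e'): window [6,9] length 4
  Position 10 ('d'): window [6,10] length 5
  Position 11 ('g'): repeat (last at 8), move window start to 9
  Position 11 ('g'): window [9,11] length 3
Longest substring with no repeats: "hdbeafg" with length 7

7


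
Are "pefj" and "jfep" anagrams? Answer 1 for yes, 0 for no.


Strings: "pefj", "jfep"
Sorted first:  efjp
Sorted second: efjp
Sorted forms match => anagrams

1


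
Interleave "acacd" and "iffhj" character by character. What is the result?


Interleaving "acacd" and "iffhj":
  Position 0: 'a' from first, 'i' from second => "ai"
  Position 1: 'c' from first, 'f' from second => "cf"
  Position 2: 'a' from first, 'f' from second => "af"
  Position 3: 'c' from first, 'h' from second => "ch"
  Position 4: 'd' from first, 'j' from second => "dj"
Result: aicfafchdj

aicfafchdj


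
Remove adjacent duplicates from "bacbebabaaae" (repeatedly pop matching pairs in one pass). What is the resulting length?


Input: bacbebabaaae
Stack-based adjacent duplicate removal:
  Read 'b': push. Stack: b
  Read 'a': push. Stack: ba
  Read 'c': push. Stack: bac
  Read 'b': push. Stack: bacb
  Read 'e': push. Stack: bacbe
  Read 'b': push. Stack: bacbeb
  Read 'a': push. Stack: bacbeba
  Read 'b': push. Stack: bacbebab
  Read 'a': push. Stack: bacbebaba
  Read 'a': matches stack top 'a' => pop. Stack: bacbebab
  Read 'a': push. Stack: bacbebaba
  Read 'e': push. Stack: bacbebabae
Final stack: "bacbebabae" (length 10)

10


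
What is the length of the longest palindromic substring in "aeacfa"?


Input: "aeacfa"
Checking substrings for palindromes:
  [0:3] "aea" (len 3) => palindrome
Longest palindromic substring: "aea" with length 3

3


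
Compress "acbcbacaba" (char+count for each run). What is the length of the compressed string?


Input: acbcbacaba
Runs:
  'a' x 1 => "a1"
  'c' x 1 => "c1"
  'b' x 1 => "b1"
  'c' x 1 => "c1"
  'b' x 1 => "b1"
  'a' x 1 => "a1"
  'c' x 1 => "c1"
  'a' x 1 => "a1"
  'b' x 1 => "b1"
  'a' x 1 => "a1"
Compressed: "a1c1b1c1b1a1c1a1b1a1"
Compressed length: 20

20


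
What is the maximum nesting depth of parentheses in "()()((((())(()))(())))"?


Input: "()()((((())(()))(())))"
Tracking depth:
  Position 0 '(': depth becomes 1
  Position 1 ')': depth becomes 0
  Position 2 '(': depth becomes 1
  Position 3 ')': depth becomes 0
  Position 4 '(': depth becomes 1
  Position 5 '(': depth becomes 2
  Position 6 '(': depth becomes 3
  Position 7 '(': depth becomes 4
  Position 8 '(': depth becomes 5
  Position 9 ')': depth becomes 4
  Position 10 ')': depth becomes 3
  Position 11 '(': depth becomes 4
  Position 12 '(': depth becomes 5
  Position 13 ')': depth becomes 4
  Position 14 ')': depth becomes 3
  Position 15 ')': depth becomes 2
  Position 16 '(': depth becomes 3
  Position 17 '(': depth becomes 4
  Position 18 ')': depth becomes 3
  Position 19 ')': depth becomes 2
  Position 20 ')': depth becomes 1
  Position 21 ')': depth becomes 0
Maximum depth reached: 5

5


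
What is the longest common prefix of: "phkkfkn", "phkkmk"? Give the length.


Words: phkkfkn, phkkmk
  Position 0: all 'p' => match
  Position 1: all 'h' => match
  Position 2: all 'k' => match
  Position 3: all 'k' => match
  Position 4: ('f', 'm') => mismatch, stop
LCP = "phkk" (length 4)

4


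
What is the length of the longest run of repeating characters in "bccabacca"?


Input: "bccabacca"
Scanning for longest run:
  Position 1 ('c'): new char, reset run to 1
  Position 2 ('c'): continues run of 'c', length=2
  Position 3 ('a'): new char, reset run to 1
  Position 4 ('b'): new char, reset run to 1
  Position 5 ('a'): new char, reset run to 1
  Position 6 ('c'): new char, reset run to 1
  Position 7 ('c'): continues run of 'c', length=2
  Position 8 ('a'): new char, reset run to 1
Longest run: 'c' with length 2

2


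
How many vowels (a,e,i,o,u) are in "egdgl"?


Input: egdgl
Checking each character:
  'e' at position 0: vowel (running total: 1)
  'g' at position 1: consonant
  'd' at position 2: consonant
  'g' at position 3: consonant
  'l' at position 4: consonant
Total vowels: 1

1


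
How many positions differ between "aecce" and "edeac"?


Comparing "aecce" and "edeac" position by position:
  Position 0: 'a' vs 'e' => DIFFER
  Position 1: 'e' vs 'd' => DIFFER
  Position 2: 'c' vs 'e' => DIFFER
  Position 3: 'c' vs 'a' => DIFFER
  Position 4: 'e' vs 'c' => DIFFER
Positions that differ: 5

5


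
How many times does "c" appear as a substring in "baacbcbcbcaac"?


Searching for "c" in "baacbcbcbcaac"
Scanning each position:
  Position 0: "b" => no
  Position 1: "a" => no
  Position 2: "a" => no
  Position 3: "c" => MATCH
  Position 4: "b" => no
  Position 5: "c" => MATCH
  Position 6: "b" => no
  Position 7: "c" => MATCH
  Position 8: "b" => no
  Position 9: "c" => MATCH
  Position 10: "a" => no
  Position 11: "a" => no
  Position 12: "c" => MATCH
Total occurrences: 5

5


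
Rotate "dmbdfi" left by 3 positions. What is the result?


Input: "dmbdfi", rotate left by 3
First 3 characters: "dmb"
Remaining characters: "dfi"
Concatenate remaining + first: "dfi" + "dmb" = "dfidmb"

dfidmb


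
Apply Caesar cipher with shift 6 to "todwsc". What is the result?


Caesar cipher: shift "todwsc" by 6
  't' (pos 19) + 6 = pos 25 = 'z'
  'o' (pos 14) + 6 = pos 20 = 'u'
  'd' (pos 3) + 6 = pos 9 = 'j'
  'w' (pos 22) + 6 = pos 2 = 'c'
  's' (pos 18) + 6 = pos 24 = 'y'
  'c' (pos 2) + 6 = pos 8 = 'i'
Result: zujcyi

zujcyi


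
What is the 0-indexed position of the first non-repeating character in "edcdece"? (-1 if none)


Input: edcdece
Character frequencies:
  'c': 2
  'd': 2
  'e': 3
Scanning left to right for freq == 1:
  Position 0 ('e'): freq=3, skip
  Position 1 ('d'): freq=2, skip
  Position 2 ('c'): freq=2, skip
  Position 3 ('d'): freq=2, skip
  Position 4 ('e'): freq=3, skip
  Position 5 ('c'): freq=2, skip
  Position 6 ('e'): freq=3, skip
  No unique character found => answer = -1

-1


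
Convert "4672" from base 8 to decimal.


Input: "4672" in base 8
Positional expansion:
  Digit '4' (value 4) x 8^3 = 2048
  Digit '6' (value 6) x 8^2 = 384
  Digit '7' (value 7) x 8^1 = 56
  Digit '2' (value 2) x 8^0 = 2
Sum = 2490

2490


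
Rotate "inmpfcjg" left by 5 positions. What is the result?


Input: "inmpfcjg", rotate left by 5
First 5 characters: "inmpf"
Remaining characters: "cjg"
Concatenate remaining + first: "cjg" + "inmpf" = "cjginmpf"

cjginmpf


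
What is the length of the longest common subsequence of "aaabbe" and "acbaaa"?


LCS of "aaabbe" and "acbaaa"
DP table:
           a    c    b    a    a    a
      0    0    0    0    0    0    0
  a   0    1    1    1    1    1    1
  a   0    1    1    1    2    2    2
  a   0    1    1    1    2    3    3
  b   0    1    1    2    2    3    3
  b   0    1    1    2    2    3    3
  e   0    1    1    2    2    3    3
LCS length = dp[6][6] = 3

3


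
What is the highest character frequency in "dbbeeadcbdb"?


Input: dbbeeadcbdb
Character counts:
  'a': 1
  'b': 4
  'c': 1
  'd': 3
  'e': 2
Maximum frequency: 4

4


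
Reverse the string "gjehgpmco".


Input: gjehgpmco
Reading characters right to left:
  Position 8: 'o'
  Position 7: 'c'
  Position 6: 'm'
  Position 5: 'p'
  Position 4: 'g'
  Position 3: 'h'
  Position 2: 'e'
  Position 1: 'j'
  Position 0: 'g'
Reversed: ocmpghejg

ocmpghejg


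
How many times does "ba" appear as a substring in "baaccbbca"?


Searching for "ba" in "baaccbbca"
Scanning each position:
  Position 0: "ba" => MATCH
  Position 1: "aa" => no
  Position 2: "ac" => no
  Position 3: "cc" => no
  Position 4: "cb" => no
  Position 5: "bb" => no
  Position 6: "bc" => no
  Position 7: "ca" => no
Total occurrences: 1

1


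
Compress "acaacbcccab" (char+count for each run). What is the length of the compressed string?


Input: acaacbcccab
Runs:
  'a' x 1 => "a1"
  'c' x 1 => "c1"
  'a' x 2 => "a2"
  'c' x 1 => "c1"
  'b' x 1 => "b1"
  'c' x 3 => "c3"
  'a' x 1 => "a1"
  'b' x 1 => "b1"
Compressed: "a1c1a2c1b1c3a1b1"
Compressed length: 16

16


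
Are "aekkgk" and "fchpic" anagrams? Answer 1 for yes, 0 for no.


Strings: "aekkgk", "fchpic"
Sorted first:  aegkkk
Sorted second: ccfhip
Differ at position 0: 'a' vs 'c' => not anagrams

0


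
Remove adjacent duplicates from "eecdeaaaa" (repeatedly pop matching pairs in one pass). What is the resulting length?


Input: eecdeaaaa
Stack-based adjacent duplicate removal:
  Read 'e': push. Stack: e
  Read 'e': matches stack top 'e' => pop. Stack: (empty)
  Read 'c': push. Stack: c
  Read 'd': push. Stack: cd
  Read 'e': push. Stack: cde
  Read 'a': push. Stack: cdea
  Read 'a': matches stack top 'a' => pop. Stack: cde
  Read 'a': push. Stack: cdea
  Read 'a': matches stack top 'a' => pop. Stack: cde
Final stack: "cde" (length 3)

3


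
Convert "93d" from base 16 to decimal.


Input: "93d" in base 16
Positional expansion:
  Digit '9' (value 9) x 16^2 = 2304
  Digit '3' (value 3) x 16^1 = 48
  Digit 'd' (value 13) x 16^0 = 13
Sum = 2365

2365


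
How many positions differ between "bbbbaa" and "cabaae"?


Comparing "bbbbaa" and "cabaae" position by position:
  Position 0: 'b' vs 'c' => DIFFER
  Position 1: 'b' vs 'a' => DIFFER
  Position 2: 'b' vs 'b' => same
  Position 3: 'b' vs 'a' => DIFFER
  Position 4: 'a' vs 'a' => same
  Position 5: 'a' vs 'e' => DIFFER
Positions that differ: 4

4


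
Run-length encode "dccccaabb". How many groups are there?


Input: dccccaabb
Scanning for consecutive runs:
  Group 1: 'd' x 1 (positions 0-0)
  Group 2: 'c' x 4 (positions 1-4)
  Group 3: 'a' x 2 (positions 5-6)
  Group 4: 'b' x 2 (positions 7-8)
Total groups: 4

4


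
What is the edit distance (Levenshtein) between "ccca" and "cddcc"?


Computing edit distance: "ccca" -> "cddcc"
DP table:
           c    d    d    c    c
      0    1    2    3    4    5
  c   1    0    1    2    3    4
  c   2    1    1    2    2    3
  c   3    2    2    2    2    2
  a   4    3    3    3    3    3
Edit distance = dp[4][5] = 3

3


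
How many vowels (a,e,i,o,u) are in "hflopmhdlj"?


Input: hflopmhdlj
Checking each character:
  'h' at position 0: consonant
  'f' at position 1: consonant
  'l' at position 2: consonant
  'o' at position 3: vowel (running total: 1)
  'p' at position 4: consonant
  'm' at position 5: consonant
  'h' at position 6: consonant
  'd' at position 7: consonant
  'l' at position 8: consonant
  'j' at position 9: consonant
Total vowels: 1

1


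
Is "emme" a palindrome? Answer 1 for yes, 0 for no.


Input: emme
Reversed: emme
  Compare pos 0 ('e') with pos 3 ('e'): match
  Compare pos 1 ('m') with pos 2 ('m'): match
Result: palindrome

1


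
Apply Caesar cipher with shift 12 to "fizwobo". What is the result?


Caesar cipher: shift "fizwobo" by 12
  'f' (pos 5) + 12 = pos 17 = 'r'
  'i' (pos 8) + 12 = pos 20 = 'u'
  'z' (pos 25) + 12 = pos 11 = 'l'
  'w' (pos 22) + 12 = pos 8 = 'i'
  'o' (pos 14) + 12 = pos 0 = 'a'
  'b' (pos 1) + 12 = pos 13 = 'n'
  'o' (pos 14) + 12 = pos 0 = 'a'
Result: ruliana

ruliana


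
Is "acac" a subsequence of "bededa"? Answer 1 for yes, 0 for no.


Check if "acac" is a subsequence of "bededa"
Greedy scan:
  Position 0 ('b'): no match needed
  Position 1 ('e'): no match needed
  Position 2 ('d'): no match needed
  Position 3 ('e'): no match needed
  Position 4 ('d'): no match needed
  Position 5 ('a'): matches sub[0] = 'a'
Only matched 1/4 characters => not a subsequence

0


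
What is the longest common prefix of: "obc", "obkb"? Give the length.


Words: obc, obkb
  Position 0: all 'o' => match
  Position 1: all 'b' => match
  Position 2: ('c', 'k') => mismatch, stop
LCP = "ob" (length 2)

2


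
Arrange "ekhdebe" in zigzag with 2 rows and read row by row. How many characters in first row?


Zigzag "ekhdebe" into 2 rows:
Placing characters:
  'e' => row 0
  'k' => row 1
  'h' => row 0
  'd' => row 1
  'e' => row 0
  'b' => row 1
  'e' => row 0
Rows:
  Row 0: "ehee"
  Row 1: "kdb"
First row length: 4

4


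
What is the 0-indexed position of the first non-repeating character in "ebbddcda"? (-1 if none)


Input: ebbddcda
Character frequencies:
  'a': 1
  'b': 2
  'c': 1
  'd': 3
  'e': 1
Scanning left to right for freq == 1:
  Position 0 ('e'): unique! => answer = 0

0


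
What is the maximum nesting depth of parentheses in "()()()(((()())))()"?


Input: "()()()(((()())))()"
Tracking depth:
  Position 0 '(': depth becomes 1
  Position 1 ')': depth becomes 0
  Position 2 '(': depth becomes 1
  Position 3 ')': depth becomes 0
  Position 4 '(': depth becomes 1
  Position 5 ')': depth becomes 0
  Position 6 '(': depth becomes 1
  Position 7 '(': depth becomes 2
  Position 8 '(': depth becomes 3
  Position 9 '(': depth becomes 4
  Position 10 ')': depth becomes 3
  Position 11 '(': depth becomes 4
  Position 12 ')': depth becomes 3
  Position 13 ')': depth becomes 2
  Position 14 ')': depth becomes 1
  Position 15 ')': depth becomes 0
  Position 16 '(': depth becomes 1
  Position 17 ')': depth becomes 0
Maximum depth reached: 4

4


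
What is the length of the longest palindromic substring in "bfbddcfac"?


Input: "bfbddcfac"
Checking substrings for palindromes:
  [0:3] "bfb" (len 3) => palindrome
  [3:5] "dd" (len 2) => palindrome
Longest palindromic substring: "bfb" with length 3

3


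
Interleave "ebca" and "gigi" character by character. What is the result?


Interleaving "ebca" and "gigi":
  Position 0: 'e' from first, 'g' from second => "eg"
  Position 1: 'b' from first, 'i' from second => "bi"
  Position 2: 'c' from first, 'g' from second => "cg"
  Position 3: 'a' from first, 'i' from second => "ai"
Result: egbicgai

egbicgai


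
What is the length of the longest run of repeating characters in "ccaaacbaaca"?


Input: "ccaaacbaaca"
Scanning for longest run:
  Position 1 ('c'): continues run of 'c', length=2
  Position 2 ('a'): new char, reset run to 1
  Position 3 ('a'): continues run of 'a', length=2
  Position 4 ('a'): continues run of 'a', length=3
  Position 5 ('c'): new char, reset run to 1
  Position 6 ('b'): new char, reset run to 1
  Position 7 ('a'): new char, reset run to 1
  Position 8 ('a'): continues run of 'a', length=2
  Position 9 ('c'): new char, reset run to 1
  Position 10 ('a'): new char, reset run to 1
Longest run: 'a' with length 3

3


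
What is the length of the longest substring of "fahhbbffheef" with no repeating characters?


Input: "fahhbbffheef"
Sliding window (track last position of each char):
  Position 0 ('f'): window [0,0] length 1 -- new best
  Position 1 ('a'): window [0,1] length 2 -- new best
  Position 2 ('h'): window [0,2] length 3 -- new best
  Position 3 ('h'): repeat (last at 2), move window start to 3
  Position 3 ('h'): window [3,3] length 1
  Position 4 ('b'): window [3,4] length 2
  Position 5 ('b'): repeat (last at 4), move window start to 5
  Position 5 ('b'): window [5,5] length 1
  Position 6 ('f'): window [5,6] length 2
  Position 7 ('f'): repeat (last at 6), move window start to 7
  Position 7 ('f'): window [7,7] length 1
  Position 8 ('h'): window [7,8] length 2
  Position 9 ('e'): window [7,9] length 3
  Position 10 ('e'): repeat (last at 9), move window start to 10
  Position 10 ('e'): window [10,10] length 1
  Position 11 ('f'): window [10,11] length 2
Longest substring with no repeats: "fah" with length 3

3


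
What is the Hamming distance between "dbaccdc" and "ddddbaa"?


Comparing "dbaccdc" and "ddddbaa" position by position:
  Position 0: 'd' vs 'd' => same
  Position 1: 'b' vs 'd' => differ
  Position 2: 'a' vs 'd' => differ
  Position 3: 'c' vs 'd' => differ
  Position 4: 'c' vs 'b' => differ
  Position 5: 'd' vs 'a' => differ
  Position 6: 'c' vs 'a' => differ
Total differences (Hamming distance): 6

6


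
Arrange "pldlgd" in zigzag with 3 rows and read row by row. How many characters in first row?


Zigzag "pldlgd" into 3 rows:
Placing characters:
  'p' => row 0
  'l' => row 1
  'd' => row 2
  'l' => row 1
  'g' => row 0
  'd' => row 1
Rows:
  Row 0: "pg"
  Row 1: "lld"
  Row 2: "d"
First row length: 2

2


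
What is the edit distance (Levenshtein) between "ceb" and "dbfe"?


Computing edit distance: "ceb" -> "dbfe"
DP table:
           d    b    f    e
      0    1    2    3    4
  c   1    1    2    3    4
  e   2    2    2    3    3
  b   3    3    2    3    4
Edit distance = dp[3][4] = 4

4


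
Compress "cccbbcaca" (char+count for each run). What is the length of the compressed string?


Input: cccbbcaca
Runs:
  'c' x 3 => "c3"
  'b' x 2 => "b2"
  'c' x 1 => "c1"
  'a' x 1 => "a1"
  'c' x 1 => "c1"
  'a' x 1 => "a1"
Compressed: "c3b2c1a1c1a1"
Compressed length: 12

12


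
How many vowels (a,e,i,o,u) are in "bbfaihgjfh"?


Input: bbfaihgjfh
Checking each character:
  'b' at position 0: consonant
  'b' at position 1: consonant
  'f' at position 2: consonant
  'a' at position 3: vowel (running total: 1)
  'i' at position 4: vowel (running total: 2)
  'h' at position 5: consonant
  'g' at position 6: consonant
  'j' at position 7: consonant
  'f' at position 8: consonant
  'h' at position 9: consonant
Total vowels: 2

2


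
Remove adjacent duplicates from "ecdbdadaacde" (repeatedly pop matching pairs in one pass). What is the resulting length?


Input: ecdbdadaacde
Stack-based adjacent duplicate removal:
  Read 'e': push. Stack: e
  Read 'c': push. Stack: ec
  Read 'd': push. Stack: ecd
  Read 'b': push. Stack: ecdb
  Read 'd': push. Stack: ecdbd
  Read 'a': push. Stack: ecdbda
  Read 'd': push. Stack: ecdbdad
  Read 'a': push. Stack: ecdbdada
  Read 'a': matches stack top 'a' => pop. Stack: ecdbdad
  Read 'c': push. Stack: ecdbdadc
  Read 'd': push. Stack: ecdbdadcd
  Read 'e': push. Stack: ecdbdadcde
Final stack: "ecdbdadcde" (length 10)

10


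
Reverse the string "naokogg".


Input: naokogg
Reading characters right to left:
  Position 6: 'g'
  Position 5: 'g'
  Position 4: 'o'
  Position 3: 'k'
  Position 2: 'o'
  Position 1: 'a'
  Position 0: 'n'
Reversed: ggokoan

ggokoan
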